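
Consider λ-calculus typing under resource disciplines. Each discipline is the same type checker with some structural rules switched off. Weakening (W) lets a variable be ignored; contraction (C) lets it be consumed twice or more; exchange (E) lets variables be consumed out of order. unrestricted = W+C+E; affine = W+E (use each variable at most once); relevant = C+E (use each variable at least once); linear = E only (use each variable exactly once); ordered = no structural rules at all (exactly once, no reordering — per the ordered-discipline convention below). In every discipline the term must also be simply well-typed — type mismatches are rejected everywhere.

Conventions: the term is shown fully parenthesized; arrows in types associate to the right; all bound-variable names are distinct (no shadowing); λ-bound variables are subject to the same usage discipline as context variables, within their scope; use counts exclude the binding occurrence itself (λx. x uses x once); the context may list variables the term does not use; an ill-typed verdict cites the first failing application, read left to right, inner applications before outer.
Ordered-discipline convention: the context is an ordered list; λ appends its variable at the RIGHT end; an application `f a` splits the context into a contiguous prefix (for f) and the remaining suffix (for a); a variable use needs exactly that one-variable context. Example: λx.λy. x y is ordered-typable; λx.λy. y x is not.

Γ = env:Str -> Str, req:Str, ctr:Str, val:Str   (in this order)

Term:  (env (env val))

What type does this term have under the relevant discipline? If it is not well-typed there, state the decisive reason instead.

not well-typed under relevant — req, ctr never used (weakening)
usage: env=2; req=0; ctr=0; val=1
use order (left to right): env, env, val
typing: well-typed — term : Str
summary: ordered ✗; linear ✗; affine ✗; relevant ✗; unrestricted ✓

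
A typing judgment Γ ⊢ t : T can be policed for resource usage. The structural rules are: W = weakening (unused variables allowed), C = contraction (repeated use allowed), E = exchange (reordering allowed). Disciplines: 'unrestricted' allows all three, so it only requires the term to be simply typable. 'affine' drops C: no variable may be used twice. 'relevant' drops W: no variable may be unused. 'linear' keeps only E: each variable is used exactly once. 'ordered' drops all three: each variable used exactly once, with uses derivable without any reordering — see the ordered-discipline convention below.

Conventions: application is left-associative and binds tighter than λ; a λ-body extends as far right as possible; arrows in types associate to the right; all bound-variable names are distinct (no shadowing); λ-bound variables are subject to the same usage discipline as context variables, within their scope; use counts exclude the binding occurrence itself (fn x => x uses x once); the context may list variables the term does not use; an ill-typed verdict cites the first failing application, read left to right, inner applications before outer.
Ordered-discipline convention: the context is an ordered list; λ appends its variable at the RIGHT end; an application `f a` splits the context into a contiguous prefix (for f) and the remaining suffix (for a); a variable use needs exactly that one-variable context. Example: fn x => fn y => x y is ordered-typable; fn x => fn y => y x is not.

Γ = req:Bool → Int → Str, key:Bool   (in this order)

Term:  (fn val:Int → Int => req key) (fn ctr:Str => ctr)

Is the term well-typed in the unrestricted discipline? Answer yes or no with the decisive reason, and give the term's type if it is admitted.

no — a type mismatch blocks all five
use counts: req: 1; key: 1; val (λ-bound): 0; ctr (λ-bound): 1
uses in reading order: req, key, ctr
typing: ill-typed: an application expects Int → Int but receives Str → Str
per-discipline verdicts: ordered ✗ · linear ✗ · affine ✗ · relevant ✗ · unrestricted ✗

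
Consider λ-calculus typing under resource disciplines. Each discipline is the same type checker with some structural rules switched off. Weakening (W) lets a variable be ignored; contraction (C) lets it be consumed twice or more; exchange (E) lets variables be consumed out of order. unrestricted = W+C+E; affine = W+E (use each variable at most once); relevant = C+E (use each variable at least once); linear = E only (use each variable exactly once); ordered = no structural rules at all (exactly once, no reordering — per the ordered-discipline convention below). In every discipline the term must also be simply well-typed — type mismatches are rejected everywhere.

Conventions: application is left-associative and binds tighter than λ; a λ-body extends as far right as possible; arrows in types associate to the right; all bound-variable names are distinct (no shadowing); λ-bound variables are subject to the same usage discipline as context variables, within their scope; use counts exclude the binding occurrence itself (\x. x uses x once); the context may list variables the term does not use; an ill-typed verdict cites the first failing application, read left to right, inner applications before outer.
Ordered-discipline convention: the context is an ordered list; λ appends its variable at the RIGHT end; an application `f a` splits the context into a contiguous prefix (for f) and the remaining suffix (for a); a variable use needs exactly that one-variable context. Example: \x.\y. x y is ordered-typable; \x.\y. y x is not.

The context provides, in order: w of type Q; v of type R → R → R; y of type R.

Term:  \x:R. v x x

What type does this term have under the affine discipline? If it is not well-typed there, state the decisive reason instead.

not well-typed under affine — uses contraction: x ×2
variable uses: w: 0×; v: 1×; y: 0×; x [bound]: 2×
left-to-right use order: v, x, x
typing: ✓ — R → R
summary: ordered ✗ · linear ✗ · affine ✗ · relevant ✗ · unrestricted ✓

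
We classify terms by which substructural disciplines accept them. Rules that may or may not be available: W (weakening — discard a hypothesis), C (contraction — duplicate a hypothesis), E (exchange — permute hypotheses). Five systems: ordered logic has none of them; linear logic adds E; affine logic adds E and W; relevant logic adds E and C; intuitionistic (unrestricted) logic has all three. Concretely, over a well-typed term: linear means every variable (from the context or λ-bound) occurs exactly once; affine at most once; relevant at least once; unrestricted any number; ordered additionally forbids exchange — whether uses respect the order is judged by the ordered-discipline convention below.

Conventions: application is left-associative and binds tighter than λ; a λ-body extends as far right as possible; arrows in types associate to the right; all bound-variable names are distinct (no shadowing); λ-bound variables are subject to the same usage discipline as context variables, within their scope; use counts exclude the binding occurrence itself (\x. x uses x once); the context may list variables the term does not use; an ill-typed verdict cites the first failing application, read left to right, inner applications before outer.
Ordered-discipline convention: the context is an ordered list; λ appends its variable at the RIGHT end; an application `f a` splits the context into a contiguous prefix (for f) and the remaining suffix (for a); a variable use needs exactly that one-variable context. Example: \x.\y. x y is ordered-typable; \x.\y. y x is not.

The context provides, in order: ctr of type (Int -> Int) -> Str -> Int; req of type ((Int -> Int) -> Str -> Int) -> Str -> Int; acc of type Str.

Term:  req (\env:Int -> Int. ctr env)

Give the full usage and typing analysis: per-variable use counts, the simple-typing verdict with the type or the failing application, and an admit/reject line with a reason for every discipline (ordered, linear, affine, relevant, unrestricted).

usage: ctr ×1, req ×1, acc ×0, env [bound] ×1
left-to-right use order: req, ctr, env
typing: ✓ — Str -> Int
ordered: ✗ — needs weakening: acc unused
linear: ✗ — needs weakening: acc unused
affine: ✓ — ctr, req, acc, env: no repeats, contraction unneeded
relevant: ✗ — needs weakening: acc unused
unrestricted: ✓ — simply typable at Str -> Int; W, C, E all held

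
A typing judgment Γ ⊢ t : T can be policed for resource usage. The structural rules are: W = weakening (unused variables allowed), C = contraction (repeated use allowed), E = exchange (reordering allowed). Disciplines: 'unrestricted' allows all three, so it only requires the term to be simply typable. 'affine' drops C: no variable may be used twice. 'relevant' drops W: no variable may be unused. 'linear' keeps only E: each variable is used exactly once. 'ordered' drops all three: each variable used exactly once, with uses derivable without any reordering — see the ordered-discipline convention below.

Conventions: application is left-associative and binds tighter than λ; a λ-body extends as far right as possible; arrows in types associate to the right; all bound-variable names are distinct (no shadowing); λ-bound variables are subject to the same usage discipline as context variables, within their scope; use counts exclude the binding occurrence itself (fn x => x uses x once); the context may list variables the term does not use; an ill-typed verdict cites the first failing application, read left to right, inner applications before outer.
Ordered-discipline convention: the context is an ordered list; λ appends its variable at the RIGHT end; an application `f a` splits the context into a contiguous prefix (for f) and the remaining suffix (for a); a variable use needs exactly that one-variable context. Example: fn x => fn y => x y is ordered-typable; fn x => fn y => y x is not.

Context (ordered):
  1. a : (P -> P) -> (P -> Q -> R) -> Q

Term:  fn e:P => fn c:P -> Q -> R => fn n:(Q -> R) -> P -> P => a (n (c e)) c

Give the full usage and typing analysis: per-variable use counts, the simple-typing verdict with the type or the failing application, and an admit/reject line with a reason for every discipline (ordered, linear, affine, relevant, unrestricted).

variable uses: a ×1; e (λ-bound) ×1; c (λ-bound) ×2; n (λ-bound) ×1
left-to-right use order: a, n, c, e, c
typing: well-typed — term : P -> (P -> Q -> R) -> ((Q -> R) -> P -> P) -> Q
ordered ✗ (uses contraction: c ×2)
linear ✗ (uses contraction: c ×2)
affine ✗ (uses contraction: c ×2)
relevant ✓ (at least one use each (a, e, c, n))
unrestricted ✓ (typability at P -> (P -> Q -> R) -> ((Q -> R) -> P -> P) -> Q is all that's needed)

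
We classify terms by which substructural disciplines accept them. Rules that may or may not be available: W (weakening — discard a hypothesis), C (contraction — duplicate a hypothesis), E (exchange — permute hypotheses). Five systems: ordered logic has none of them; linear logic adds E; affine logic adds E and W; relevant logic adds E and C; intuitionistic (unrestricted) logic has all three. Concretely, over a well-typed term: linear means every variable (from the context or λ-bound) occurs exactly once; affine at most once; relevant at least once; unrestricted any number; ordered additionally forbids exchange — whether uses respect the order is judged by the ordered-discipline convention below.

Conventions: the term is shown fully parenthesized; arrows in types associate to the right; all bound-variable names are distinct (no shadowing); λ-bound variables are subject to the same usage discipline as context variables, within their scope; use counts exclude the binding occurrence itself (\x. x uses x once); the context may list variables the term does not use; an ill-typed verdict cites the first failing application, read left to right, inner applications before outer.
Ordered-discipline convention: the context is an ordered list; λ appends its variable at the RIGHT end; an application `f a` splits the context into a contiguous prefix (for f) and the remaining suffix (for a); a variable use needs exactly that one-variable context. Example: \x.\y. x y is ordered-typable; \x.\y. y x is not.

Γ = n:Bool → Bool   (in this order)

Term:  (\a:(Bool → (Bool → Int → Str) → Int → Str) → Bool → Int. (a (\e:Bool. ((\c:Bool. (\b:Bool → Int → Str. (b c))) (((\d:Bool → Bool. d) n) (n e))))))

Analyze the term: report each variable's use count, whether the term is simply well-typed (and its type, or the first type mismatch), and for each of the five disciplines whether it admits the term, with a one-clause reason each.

variable uses: n: 2, a [bound]: 1, e [bound]: 1, c [bound]: 1, b [bound]: 1, d [bound]: 1
uses in reading order: a, b, c, d, n, n, e
typing: well-typed at ((Bool → (Bool → Int → Str) → Int → Str) → Bool → Int) → Bool → Int
ordered: ✗ — needs contraction — n ×2
linear: ✗ — needs contraction — n ×2
affine: ✗ — needs contraction — n ×2
relevant: ✓ — at least one use each (n, a, e, c, b, d)
unrestricted: ✓ — simply typable at ((Bool → (Bool → Int → Str) → Int → Str) → Bool → Int) → Bool → Int; W, C, E all held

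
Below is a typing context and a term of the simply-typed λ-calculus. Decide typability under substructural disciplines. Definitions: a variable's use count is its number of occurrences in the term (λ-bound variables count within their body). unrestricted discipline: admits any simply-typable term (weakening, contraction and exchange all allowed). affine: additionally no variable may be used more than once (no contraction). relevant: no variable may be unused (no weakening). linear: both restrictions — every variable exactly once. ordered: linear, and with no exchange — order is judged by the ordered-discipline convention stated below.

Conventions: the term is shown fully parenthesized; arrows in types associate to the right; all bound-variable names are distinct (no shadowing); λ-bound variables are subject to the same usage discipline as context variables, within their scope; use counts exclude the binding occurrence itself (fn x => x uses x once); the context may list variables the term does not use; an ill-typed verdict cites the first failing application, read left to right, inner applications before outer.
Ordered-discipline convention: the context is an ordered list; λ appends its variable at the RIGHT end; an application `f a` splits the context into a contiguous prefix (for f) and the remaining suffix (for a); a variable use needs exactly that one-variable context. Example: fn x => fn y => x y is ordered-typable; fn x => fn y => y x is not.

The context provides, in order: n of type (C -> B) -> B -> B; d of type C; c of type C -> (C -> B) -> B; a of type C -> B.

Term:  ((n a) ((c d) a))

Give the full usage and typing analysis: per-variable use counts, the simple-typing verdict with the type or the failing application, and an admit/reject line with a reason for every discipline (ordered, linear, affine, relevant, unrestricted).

variable uses: n: 1×; d: 1×; c: 1×; a: 2×
left-to-right use order: n, a, c, d, a
typing: ✓ — B
ordered ✗ (needs contraction — a ×2)
linear ✗ (needs contraction — a ×2)
affine ✗ (needs contraction — a ×2)
relevant ✓ (none of n, d, c, a goes unused)
unrestricted ✓ (type-checks (B) and nothing is barred)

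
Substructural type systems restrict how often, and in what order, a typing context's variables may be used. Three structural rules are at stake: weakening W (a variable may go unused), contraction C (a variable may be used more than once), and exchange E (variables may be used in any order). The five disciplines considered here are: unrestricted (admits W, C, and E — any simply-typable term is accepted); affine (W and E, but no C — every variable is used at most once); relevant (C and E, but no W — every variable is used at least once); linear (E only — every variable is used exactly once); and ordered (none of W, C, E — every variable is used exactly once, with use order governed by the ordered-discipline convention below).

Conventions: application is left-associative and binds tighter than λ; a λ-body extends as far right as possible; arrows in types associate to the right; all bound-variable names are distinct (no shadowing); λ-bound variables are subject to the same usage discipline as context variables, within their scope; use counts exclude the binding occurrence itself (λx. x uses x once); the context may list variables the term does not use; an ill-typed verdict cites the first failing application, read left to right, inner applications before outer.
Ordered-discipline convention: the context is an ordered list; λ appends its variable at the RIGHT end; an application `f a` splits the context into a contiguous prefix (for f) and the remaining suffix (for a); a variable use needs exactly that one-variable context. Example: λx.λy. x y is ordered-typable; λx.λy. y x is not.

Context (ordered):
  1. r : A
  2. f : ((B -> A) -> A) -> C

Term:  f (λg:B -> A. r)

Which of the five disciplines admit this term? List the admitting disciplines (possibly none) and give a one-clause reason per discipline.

admitted in: affine, unrestricted
use counts: r=1, f=1, g (λ-bound)=0
uses in reading order: f, r
typing: ✓ — C
ordered: ✗ — needs weakening: g unused
linear: ✗ — needs weakening: g unused
affine: ✓ — r, f, g: no repeats, contraction unneeded
relevant: ✗ — needs weakening: g unused
unrestricted: ✓ — simply typable at C; W, C, E all held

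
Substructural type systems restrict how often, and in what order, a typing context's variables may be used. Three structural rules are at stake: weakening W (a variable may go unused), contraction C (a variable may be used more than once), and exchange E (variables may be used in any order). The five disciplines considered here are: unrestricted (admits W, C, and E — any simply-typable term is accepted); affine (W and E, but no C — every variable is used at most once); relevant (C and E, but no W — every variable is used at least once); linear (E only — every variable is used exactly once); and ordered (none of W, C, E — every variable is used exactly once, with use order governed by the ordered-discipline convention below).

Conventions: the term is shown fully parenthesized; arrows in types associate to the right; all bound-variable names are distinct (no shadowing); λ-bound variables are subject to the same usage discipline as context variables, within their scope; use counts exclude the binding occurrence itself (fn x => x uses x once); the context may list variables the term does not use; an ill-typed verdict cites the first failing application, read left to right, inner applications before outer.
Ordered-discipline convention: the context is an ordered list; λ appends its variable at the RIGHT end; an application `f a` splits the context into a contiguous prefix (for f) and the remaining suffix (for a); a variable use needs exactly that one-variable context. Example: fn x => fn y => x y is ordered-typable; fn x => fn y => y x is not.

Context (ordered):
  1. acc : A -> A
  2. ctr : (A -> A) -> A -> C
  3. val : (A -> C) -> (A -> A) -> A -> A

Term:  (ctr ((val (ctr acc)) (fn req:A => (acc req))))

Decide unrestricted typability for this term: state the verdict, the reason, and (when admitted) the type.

yes — type-checks (A -> C) and nothing is barred; term : A -> C
usage: acc=2, ctr=2, val=1, req (λ-bound)=1
order of uses: ctr, val, ctr, acc, acc, req
typing: well-typed at A -> C
per-discipline verdicts: ordered ✗; linear ✗; affine ✗; relevant ✓; unrestricted ✓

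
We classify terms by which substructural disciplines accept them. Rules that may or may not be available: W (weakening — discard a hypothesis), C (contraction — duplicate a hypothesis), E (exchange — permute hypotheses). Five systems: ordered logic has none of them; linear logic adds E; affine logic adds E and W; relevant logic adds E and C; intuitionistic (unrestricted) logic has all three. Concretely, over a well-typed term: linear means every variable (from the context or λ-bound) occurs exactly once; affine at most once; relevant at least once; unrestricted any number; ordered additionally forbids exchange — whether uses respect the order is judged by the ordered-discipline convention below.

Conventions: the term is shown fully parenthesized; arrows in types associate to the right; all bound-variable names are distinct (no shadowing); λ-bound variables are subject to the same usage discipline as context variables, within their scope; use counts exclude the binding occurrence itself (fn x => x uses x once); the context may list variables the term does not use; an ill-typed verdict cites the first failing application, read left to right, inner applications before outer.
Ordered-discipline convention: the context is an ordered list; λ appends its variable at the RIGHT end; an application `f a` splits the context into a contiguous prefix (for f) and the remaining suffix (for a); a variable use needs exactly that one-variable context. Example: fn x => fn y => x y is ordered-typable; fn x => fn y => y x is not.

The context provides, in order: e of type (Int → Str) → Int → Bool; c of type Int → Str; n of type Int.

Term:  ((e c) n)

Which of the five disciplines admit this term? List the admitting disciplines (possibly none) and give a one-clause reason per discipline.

accepted by: ordered, linear, affine, relevant, unrestricted
variable uses: e ×1, c ×1, n ×1
use order (left to right): e, c, n
typing: well-typed — term : Bool
ordered: ✓, e, c, n once each; derivable with no W/C/E
linear: ✓, single use per variable (e, c, n)
affine: ✓, e, c, n: no repeats, contraction unneeded
relevant: ✓, e, c, n: all used, weakening unneeded
unrestricted: ✓, well-typed at Bool; no restrictions here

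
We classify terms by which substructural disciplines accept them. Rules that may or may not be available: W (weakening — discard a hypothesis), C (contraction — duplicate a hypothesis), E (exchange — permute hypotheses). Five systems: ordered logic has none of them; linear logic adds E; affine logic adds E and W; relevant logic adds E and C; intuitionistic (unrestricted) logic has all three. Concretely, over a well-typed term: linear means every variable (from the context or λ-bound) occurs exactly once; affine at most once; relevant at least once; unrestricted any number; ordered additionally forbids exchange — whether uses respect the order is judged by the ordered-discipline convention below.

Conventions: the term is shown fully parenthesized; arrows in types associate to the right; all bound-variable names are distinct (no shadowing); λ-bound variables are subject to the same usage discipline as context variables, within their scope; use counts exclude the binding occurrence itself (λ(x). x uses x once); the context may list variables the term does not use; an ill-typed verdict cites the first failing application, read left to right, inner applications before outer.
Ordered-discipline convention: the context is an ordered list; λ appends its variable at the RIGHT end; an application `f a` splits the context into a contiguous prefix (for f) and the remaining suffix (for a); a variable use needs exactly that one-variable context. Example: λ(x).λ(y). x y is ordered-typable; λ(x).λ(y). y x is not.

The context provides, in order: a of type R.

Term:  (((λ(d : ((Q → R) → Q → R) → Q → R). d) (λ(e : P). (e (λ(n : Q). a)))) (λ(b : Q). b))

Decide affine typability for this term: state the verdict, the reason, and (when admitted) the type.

no — a type mismatch blocks all five
use counts: a: 1×, d (λ-bound): 1×, e (λ-bound): 1×, n (λ-bound): 0×, b (λ-bound): 1×
use order (left to right): d, e, a, b
typing: ill-typed: applying a non-function (P)
per-discipline verdicts: ordered ✗ | linear ✗ | affine ✗ | relevant ✗ | unrestricted ✗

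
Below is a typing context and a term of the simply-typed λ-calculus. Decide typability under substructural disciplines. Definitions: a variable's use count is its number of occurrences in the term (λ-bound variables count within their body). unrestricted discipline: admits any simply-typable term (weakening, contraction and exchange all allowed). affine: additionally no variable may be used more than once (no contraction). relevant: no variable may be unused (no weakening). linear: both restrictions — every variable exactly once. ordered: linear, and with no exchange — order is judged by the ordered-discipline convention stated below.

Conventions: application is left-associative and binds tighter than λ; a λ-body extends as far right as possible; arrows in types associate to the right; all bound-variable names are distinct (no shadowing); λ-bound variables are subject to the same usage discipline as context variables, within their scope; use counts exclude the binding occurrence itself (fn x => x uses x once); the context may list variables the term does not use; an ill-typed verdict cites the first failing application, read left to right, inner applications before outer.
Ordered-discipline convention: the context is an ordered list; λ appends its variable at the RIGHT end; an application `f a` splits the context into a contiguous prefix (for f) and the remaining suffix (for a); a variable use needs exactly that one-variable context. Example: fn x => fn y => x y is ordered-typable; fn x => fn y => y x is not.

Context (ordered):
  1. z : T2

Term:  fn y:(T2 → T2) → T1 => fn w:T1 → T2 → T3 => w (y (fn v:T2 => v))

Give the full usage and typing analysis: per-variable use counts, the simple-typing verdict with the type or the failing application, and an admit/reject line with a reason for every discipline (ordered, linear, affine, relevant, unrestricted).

usage: z=0; y (bound)=1; w (bound)=1; v (bound)=1
left-to-right use order: w, y, v
typing: ✓ — ((T2 → T2) → T1) → (T1 → T2 → T3) → T2 → T3
ordered ✗ (needs weakening: z unused)
linear ✗ (needs weakening: z unused)
affine ✓ (z, y, w, v: no repeats, contraction unneeded)
relevant ✗ (needs weakening: z unused)
unrestricted ✓ (well-typed at ((T2 → T2) → T1) → (T1 → T2 → T3) → T2 → T3; no restrictions here)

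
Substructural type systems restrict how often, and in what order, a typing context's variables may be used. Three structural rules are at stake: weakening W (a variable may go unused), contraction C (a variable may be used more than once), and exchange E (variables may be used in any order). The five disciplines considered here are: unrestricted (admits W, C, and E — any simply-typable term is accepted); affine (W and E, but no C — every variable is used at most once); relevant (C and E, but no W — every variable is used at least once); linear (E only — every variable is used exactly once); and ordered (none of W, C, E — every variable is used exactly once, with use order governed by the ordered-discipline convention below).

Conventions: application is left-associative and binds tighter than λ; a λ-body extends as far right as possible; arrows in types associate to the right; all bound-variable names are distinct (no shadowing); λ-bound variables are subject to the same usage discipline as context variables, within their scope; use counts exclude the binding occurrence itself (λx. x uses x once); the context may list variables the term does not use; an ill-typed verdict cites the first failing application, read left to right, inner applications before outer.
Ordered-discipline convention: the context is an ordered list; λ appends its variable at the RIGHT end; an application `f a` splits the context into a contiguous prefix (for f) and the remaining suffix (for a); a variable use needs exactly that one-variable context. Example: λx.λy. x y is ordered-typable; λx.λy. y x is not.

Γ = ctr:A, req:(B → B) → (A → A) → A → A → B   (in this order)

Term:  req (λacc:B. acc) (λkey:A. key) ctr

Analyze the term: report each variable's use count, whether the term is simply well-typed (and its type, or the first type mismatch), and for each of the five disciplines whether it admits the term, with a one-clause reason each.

variable uses: ctr: 1×, req: 1×, acc (bound): 1×, key (bound): 1×
order of uses: req, acc, key, ctr
typing: the term checks, with type A → B
ordered: ✗, no contiguous prefix/suffix split fits req, acc, key, ctr
linear: ✓, exactly-once usage across ctr, req, acc, key
affine: ✓, none of ctr, req, acc, key used more than once
relevant: ✓, ctr, req, acc, key: all used, weakening unneeded
unrestricted: ✓, simply typable at A → B; W, C, E all held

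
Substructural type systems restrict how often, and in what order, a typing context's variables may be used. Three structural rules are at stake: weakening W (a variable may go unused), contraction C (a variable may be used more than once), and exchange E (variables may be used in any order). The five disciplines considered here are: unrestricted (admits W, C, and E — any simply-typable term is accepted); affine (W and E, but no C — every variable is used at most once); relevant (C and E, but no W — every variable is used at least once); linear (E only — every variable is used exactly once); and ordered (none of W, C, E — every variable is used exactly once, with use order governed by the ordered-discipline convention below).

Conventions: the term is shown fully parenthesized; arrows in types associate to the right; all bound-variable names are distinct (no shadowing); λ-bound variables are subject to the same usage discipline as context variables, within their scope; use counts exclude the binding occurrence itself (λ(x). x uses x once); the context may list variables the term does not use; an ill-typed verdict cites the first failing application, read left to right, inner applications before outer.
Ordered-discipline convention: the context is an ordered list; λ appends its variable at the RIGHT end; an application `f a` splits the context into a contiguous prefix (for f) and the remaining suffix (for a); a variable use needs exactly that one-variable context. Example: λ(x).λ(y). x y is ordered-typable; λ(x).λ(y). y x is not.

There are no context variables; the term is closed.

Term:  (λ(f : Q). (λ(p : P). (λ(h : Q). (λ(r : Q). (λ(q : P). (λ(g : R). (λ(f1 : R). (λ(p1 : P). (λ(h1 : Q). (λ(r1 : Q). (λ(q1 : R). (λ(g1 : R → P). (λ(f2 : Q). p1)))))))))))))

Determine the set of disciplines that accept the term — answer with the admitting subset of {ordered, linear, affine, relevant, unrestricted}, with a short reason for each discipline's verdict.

admitted in: affine, unrestricted
usage: f (λ-bound) ×0; p (λ-bound) ×0; h (λ-bound) ×0; r (λ-bound) ×0; q (λ-bound) ×0; g (λ-bound) ×0; f1 (λ-bound) ×0; p1 (λ-bound) ×1; h1 (λ-bound) ×0; r1 (λ-bound) ×0; q1 (λ-bound) ×0; g1 (λ-bound) ×0; f2 (λ-bound) ×0
use order (left to right): p1
typing: ✓ — Q → P → Q → Q → P → R → R → P → Q → Q → R → (R → P) → Q → P
ordered: ✗, needs weakening: f, p, h, r, q, g, f1, h1, r1, q1, g1, f2 unused
linear: ✗, needs weakening: f, p, h, r, q, g, f1, h1, r1, q1, g1, f2 unused
affine: ✓, none of f, p, h, r, q, g, f1, p1, h1, r1, q1, g1, f2 used more than once
relevant: ✗, needs weakening: f, p, h, r, q, g, f1, h1, r1, q1, g1, f2 unused
unrestricted: ✓, type-checks (Q → P → Q → Q → P → R → R → P → Q → Q → R → (R → P) → Q → P) and nothing is barred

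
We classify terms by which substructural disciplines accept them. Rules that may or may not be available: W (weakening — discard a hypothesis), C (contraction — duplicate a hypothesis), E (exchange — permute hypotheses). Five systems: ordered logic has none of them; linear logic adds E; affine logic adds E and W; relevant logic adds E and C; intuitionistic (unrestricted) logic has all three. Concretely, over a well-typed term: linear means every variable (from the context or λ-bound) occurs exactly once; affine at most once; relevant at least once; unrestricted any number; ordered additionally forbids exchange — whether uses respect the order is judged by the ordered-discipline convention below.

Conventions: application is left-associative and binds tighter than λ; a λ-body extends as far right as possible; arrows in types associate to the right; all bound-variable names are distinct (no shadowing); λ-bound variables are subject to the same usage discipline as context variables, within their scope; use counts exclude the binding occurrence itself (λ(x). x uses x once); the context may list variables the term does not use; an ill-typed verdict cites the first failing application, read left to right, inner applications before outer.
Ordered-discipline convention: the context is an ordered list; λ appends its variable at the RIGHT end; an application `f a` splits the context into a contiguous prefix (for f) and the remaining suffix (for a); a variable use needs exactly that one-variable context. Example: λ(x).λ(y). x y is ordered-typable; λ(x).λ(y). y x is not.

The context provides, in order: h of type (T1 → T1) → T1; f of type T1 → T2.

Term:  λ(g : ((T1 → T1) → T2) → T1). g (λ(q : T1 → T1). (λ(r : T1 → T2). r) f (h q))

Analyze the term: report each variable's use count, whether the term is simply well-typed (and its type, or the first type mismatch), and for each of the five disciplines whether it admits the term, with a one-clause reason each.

counts: h: 1; f: 1; g (λ-bound): 1; q (λ-bound): 1; r (λ-bound): 1
uses in reading order: g, r, f, h, q
typing: well-typed — term : (((T1 → T1) → T2) → T1) → T1
ordered ✗ (no ordered split (uses run g, r, f, h, q))
linear ✓ (h, f, g, q, r: one use apiece)
affine ✓ (at most one use each (h, f, g, q, r))
relevant ✓ (every one of h, f, g, q, r appears)
unrestricted ✓ (type-checks ((((T1 → T1) → T2) → T1) → T1) and nothing is barred)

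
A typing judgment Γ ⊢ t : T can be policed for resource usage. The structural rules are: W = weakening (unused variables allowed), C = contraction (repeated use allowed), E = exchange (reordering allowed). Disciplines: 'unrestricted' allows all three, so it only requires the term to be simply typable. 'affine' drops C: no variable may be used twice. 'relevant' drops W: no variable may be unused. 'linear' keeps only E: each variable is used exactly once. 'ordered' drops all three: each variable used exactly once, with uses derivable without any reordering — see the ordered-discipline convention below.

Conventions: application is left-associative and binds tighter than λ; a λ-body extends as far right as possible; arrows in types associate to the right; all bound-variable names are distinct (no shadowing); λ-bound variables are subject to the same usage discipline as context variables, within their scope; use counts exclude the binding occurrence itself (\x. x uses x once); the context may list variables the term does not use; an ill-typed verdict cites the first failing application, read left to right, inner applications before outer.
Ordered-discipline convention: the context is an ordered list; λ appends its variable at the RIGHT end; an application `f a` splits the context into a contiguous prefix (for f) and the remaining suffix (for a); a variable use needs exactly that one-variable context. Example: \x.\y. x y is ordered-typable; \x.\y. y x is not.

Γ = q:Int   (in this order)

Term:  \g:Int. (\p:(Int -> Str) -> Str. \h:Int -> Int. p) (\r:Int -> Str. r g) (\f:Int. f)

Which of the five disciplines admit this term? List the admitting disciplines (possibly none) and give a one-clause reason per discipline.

admitted by: affine, unrestricted
variable uses: q: 0×; g (bound): 1×; p (bound): 1×; h (bound): 0×; r (bound): 1×; f (bound): 1×
use order (left to right): p, r, g, f
typing: the term checks, with type Int -> (Int -> Str) -> Str
ordered: ✗ — unused: q, h — weakening required
linear: ✗ — unused: q, h — weakening required
affine: ✓ — no duplicate uses among q, g, p, h, r, f
relevant: ✗ — unused: q, h — weakening required
unrestricted: ✓ — typability at Int -> (Int -> Str) -> Str is all that's needed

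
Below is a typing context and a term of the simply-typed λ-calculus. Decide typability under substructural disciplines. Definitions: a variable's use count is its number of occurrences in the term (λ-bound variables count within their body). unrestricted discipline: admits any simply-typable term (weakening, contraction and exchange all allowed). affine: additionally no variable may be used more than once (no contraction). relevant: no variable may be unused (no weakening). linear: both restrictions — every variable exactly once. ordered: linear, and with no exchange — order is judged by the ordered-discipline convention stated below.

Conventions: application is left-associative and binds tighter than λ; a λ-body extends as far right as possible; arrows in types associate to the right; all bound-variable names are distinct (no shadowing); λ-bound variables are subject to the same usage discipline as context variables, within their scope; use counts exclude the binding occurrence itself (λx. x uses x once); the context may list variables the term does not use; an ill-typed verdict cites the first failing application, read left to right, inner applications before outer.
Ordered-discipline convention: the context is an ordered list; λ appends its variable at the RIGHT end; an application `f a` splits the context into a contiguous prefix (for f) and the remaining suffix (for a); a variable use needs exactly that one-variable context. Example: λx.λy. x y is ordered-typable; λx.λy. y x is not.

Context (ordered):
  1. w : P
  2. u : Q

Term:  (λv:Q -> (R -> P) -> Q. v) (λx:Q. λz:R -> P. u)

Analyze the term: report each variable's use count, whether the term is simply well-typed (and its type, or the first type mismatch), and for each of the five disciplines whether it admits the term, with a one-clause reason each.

use counts: w ×0, u ×1, v (λ-bound) ×1, x (λ-bound) ×0, z (λ-bound) ×0
left-to-right use order: v, u
typing: the term checks, with type Q -> (R -> P) -> Q
ordered: ✗, w, x, z left unused
linear: ✗, w, x, z left unused
affine: ✓, none of w, u, v, x, z used more than once
relevant: ✗, w, x, z left unused
unrestricted: ✓, typability at Q -> (R -> P) -> Q is all that's needed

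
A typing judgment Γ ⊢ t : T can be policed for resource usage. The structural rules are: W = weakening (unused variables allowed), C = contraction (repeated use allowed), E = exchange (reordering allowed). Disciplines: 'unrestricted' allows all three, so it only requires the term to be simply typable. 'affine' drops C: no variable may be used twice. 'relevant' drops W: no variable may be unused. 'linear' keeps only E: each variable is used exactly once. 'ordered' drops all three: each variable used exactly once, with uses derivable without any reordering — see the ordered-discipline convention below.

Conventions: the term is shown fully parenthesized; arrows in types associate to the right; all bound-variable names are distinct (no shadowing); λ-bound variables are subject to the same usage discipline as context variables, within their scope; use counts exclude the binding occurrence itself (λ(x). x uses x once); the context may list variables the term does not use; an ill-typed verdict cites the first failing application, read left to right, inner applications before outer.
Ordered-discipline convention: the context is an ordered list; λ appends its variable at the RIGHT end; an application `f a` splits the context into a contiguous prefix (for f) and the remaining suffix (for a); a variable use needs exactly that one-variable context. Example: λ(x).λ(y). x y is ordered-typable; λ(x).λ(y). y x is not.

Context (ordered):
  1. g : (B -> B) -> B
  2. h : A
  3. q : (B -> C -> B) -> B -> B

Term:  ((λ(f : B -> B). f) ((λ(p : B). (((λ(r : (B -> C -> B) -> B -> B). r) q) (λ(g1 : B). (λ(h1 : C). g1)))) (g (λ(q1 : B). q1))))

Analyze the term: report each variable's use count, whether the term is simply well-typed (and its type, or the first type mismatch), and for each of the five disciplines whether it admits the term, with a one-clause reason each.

counts: g: 1, h: 0, q: 1, f (bound): 1, p (bound): 0, r (bound): 1, g1 (bound): 1, h1 (bound): 0, q1 (bound): 1
order of uses: f, r, q, g1, g, q1
typing: well-typed at B -> B
ordered: ✗ — h, p, h1 never used (weakening)
linear: ✗ — h, p, h1 never used (weakening)
affine: ✓ — none of g, h, q, f, p, r, g1, h1, q1 used more than once
relevant: ✗ — h, p, h1 never used (weakening)
unrestricted: ✓ — type-checks (B -> B) and nothing is barred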